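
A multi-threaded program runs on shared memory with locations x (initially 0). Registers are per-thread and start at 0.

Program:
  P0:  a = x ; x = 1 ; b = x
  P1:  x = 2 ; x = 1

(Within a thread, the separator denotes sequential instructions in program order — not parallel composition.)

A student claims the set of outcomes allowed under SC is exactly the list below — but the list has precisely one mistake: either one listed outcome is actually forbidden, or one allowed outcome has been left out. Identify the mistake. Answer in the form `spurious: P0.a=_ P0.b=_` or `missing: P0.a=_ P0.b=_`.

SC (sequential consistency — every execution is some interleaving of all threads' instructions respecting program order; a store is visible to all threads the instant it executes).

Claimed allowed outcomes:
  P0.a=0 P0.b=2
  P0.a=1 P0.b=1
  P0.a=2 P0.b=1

missing: P0.a=0 P0.b=1

outcome vector order: (P0.a,P0.b)
SC (4): 01 02 11 21
SC∖claimed = {01}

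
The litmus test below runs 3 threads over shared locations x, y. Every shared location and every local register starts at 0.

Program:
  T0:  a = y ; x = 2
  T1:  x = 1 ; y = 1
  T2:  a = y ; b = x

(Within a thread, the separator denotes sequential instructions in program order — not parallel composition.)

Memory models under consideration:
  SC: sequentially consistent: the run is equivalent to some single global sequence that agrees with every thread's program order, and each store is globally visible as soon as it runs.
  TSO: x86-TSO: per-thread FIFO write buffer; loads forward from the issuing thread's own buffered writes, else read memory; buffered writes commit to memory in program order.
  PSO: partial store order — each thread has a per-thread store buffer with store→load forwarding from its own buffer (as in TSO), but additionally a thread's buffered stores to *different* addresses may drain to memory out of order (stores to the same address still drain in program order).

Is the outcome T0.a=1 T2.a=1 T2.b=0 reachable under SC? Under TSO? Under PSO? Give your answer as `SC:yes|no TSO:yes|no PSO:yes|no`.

SC:no TSO:no PSO:yes

outcome vector order: (T0.a,T2.a,T2.b)
SC (10): 0/0/0 0/0/1 0/0/2 0/1/1 0/1/2 1/0/0 1/0/1 1/0/2 1/1/1 1/1/2
TSO (10): 0/0/0 0/0/1 0/0/2 0/1/1 0/1/2 1/0/0 1/0/1 1/0/2 1/1/1 1/1/2
PSO (12): 0/0/0 0/0/1 0/0/2 0/1/0 0/1/1 0/1/2 1/0/0 1/0/1 1/0/2 1/1/0 1/1/1 1/1/2
target 1/1/0 ∈ {PSO}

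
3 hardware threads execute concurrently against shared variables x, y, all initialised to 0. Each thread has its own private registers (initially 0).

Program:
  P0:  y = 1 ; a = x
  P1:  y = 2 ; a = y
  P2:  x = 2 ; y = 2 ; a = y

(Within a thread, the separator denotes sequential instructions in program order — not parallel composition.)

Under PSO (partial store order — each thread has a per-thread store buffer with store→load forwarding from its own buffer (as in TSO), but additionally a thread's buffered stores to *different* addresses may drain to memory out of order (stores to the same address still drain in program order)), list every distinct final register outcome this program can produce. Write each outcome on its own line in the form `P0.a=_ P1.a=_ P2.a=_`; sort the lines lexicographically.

P0.a=0 P1.a=1 P2.a=1
P0.a=0 P1.a=1 P2.a=2
P0.a=0 P1.a=2 P2.a=1
P0.a=0 P1.a=2 P2.a=2
P0.a=2 P1.a=1 P2.a=1
P0.a=2 P1.a=1 P2.a=2
P0.a=2 P1.a=2 P2.a=1
P0.a=2 P1.a=2 P2.a=2

outcome vector order: (P0.a,P1.a,P2.a)
|PSO outcomes| = 8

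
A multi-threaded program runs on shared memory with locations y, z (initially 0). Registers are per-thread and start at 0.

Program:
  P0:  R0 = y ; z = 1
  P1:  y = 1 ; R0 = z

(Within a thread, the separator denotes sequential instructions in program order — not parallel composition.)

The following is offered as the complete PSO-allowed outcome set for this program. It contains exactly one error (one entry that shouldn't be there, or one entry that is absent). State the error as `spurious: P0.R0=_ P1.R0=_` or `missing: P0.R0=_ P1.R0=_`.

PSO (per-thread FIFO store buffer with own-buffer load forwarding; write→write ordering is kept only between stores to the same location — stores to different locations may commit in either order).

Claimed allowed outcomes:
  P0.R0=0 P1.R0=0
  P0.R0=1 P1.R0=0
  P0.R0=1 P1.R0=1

missing: P0.R0=0 P1.R0=1

outcome vector order: (P0.R0,P1.R0)
PSO: 4 outcomes — {(0,0); (0,1); (1,0); (1,1)}
PSO∖claimed = {(0,1)}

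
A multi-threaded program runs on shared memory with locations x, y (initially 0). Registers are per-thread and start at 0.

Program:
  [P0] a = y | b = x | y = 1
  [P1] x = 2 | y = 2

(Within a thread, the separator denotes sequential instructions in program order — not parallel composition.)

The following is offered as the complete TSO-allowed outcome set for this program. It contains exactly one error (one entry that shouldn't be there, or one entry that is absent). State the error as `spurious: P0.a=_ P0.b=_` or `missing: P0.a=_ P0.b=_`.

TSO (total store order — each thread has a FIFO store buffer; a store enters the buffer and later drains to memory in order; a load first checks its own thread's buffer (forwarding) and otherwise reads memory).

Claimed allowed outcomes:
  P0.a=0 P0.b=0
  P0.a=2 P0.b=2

missing: P0.a=0 P0.b=2

outcome vector order: (P0.a,P0.b)
[TSO] allowed = {<0 0>, <0 2>, <2 2>}
TSO∖claimed = {<0 2>}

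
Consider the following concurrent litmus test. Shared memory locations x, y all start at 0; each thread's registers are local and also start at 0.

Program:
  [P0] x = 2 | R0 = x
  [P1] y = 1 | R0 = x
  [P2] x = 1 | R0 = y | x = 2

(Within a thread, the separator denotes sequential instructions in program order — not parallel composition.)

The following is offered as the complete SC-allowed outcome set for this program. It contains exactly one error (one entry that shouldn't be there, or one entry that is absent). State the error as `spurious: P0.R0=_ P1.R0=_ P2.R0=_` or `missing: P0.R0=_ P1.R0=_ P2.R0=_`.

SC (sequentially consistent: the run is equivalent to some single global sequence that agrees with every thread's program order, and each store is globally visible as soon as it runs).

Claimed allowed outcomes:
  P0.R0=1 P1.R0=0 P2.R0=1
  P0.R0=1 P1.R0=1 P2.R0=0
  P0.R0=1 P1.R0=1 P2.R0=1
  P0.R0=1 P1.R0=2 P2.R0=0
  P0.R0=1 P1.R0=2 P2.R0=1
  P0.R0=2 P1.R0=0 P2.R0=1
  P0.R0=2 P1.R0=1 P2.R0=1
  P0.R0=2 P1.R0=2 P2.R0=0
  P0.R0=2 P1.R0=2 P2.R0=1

outcome vector order: (P0.R0,P1.R0,P2.R0)
SC (10): <1 0 1>, <1 1 0>, <1 1 1>, <1 2 0>, <1 2 1>, <2 0 1>, <2 1 0>, <2 1 1>, <2 2 0>, <2 2 1>
SC∖claimed = {<2 1 0>}

missing: P0.R0=2 P1.R0=1 P2.R0=0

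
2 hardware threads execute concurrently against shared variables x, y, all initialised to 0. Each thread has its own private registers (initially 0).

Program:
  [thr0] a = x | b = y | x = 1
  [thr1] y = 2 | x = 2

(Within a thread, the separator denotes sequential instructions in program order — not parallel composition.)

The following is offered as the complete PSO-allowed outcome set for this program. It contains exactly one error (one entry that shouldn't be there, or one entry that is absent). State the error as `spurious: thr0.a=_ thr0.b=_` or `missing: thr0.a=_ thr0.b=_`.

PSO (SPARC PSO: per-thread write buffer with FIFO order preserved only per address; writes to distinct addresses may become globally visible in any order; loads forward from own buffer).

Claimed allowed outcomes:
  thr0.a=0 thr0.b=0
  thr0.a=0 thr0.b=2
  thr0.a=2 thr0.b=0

missing: thr0.a=2 thr0.b=2

outcome vector order: (thr0.a,thr0.b)
[PSO] allowed = {0/0, 0/2, 2/0, 2/2}
PSO∖claimed = {2/2}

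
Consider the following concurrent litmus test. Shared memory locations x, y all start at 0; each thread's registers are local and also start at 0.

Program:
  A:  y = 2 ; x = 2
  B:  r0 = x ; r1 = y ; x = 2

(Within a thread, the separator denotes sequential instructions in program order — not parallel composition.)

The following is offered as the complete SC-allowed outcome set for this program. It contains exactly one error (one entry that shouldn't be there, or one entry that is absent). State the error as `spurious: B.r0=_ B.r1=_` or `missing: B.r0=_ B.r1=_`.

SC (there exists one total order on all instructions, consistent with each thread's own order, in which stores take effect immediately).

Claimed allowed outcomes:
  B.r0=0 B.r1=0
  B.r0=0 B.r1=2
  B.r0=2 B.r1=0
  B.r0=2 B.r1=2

spurious: B.r0=2 B.r1=0

outcome vector order: (B.r0,B.r1)
SC (3): <0 0>, <0 2>, <2 2>
claimed∖SC = {<2 0>}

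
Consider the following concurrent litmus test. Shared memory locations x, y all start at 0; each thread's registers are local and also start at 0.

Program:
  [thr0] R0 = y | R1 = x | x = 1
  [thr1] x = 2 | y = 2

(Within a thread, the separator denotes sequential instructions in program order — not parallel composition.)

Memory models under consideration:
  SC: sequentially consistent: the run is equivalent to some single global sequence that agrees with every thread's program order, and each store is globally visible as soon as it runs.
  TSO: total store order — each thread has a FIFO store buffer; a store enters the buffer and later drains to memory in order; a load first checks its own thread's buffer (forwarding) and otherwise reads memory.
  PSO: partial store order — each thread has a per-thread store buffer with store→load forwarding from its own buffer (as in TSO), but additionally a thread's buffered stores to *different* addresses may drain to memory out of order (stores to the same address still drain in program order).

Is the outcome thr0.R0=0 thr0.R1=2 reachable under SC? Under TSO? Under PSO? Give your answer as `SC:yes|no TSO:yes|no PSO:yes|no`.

outcome vector order: (thr0.R0,thr0.R1)
under SC → (0,0) (0,2) (2,2)
under TSO → (0,0) (0,2) (2,2)
under PSO → (0,0) (0,2) (2,0) (2,2)
target (0,2) ∈ {SC,TSO,PSO}

SC:yes TSO:yes PSO:yes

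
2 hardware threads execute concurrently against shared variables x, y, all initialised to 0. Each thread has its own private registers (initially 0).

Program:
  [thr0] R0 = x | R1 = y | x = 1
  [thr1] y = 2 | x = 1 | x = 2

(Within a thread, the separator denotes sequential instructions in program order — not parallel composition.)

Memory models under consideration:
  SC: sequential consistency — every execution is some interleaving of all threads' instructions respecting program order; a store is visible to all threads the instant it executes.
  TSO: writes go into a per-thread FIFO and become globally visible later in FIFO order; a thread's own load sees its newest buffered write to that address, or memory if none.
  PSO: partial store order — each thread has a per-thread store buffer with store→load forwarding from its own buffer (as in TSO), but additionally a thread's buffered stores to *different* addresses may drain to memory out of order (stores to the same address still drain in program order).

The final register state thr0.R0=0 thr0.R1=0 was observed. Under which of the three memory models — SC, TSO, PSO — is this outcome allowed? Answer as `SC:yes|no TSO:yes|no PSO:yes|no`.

SC:yes TSO:yes PSO:yes

outcome vector order: (thr0.R0,thr0.R1)
SC (4): 0/0; 0/2; 1/2; 2/2
TSO (4): 0/0; 0/2; 1/2; 2/2
PSO (6): 0/0; 0/2; 1/0; 1/2; 2/0; 2/2
target 0/0 ∈ {SC,TSO,PSO}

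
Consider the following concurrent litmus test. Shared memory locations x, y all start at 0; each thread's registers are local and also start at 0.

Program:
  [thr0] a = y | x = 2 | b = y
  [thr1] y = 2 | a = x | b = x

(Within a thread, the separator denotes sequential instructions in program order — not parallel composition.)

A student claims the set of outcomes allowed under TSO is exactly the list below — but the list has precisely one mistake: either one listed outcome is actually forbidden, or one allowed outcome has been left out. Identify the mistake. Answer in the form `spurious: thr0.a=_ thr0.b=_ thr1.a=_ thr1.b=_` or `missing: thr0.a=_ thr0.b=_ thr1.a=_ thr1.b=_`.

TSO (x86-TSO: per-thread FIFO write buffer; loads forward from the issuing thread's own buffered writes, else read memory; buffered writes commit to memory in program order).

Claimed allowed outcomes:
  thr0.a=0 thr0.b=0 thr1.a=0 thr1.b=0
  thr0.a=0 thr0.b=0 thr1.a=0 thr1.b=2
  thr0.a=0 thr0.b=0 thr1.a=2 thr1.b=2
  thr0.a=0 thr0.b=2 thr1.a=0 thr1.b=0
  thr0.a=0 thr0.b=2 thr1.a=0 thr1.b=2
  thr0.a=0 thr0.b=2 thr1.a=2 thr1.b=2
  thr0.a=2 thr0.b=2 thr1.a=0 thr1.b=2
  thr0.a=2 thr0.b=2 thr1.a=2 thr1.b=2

missing: thr0.a=2 thr0.b=2 thr1.a=0 thr1.b=0

outcome vector order: (thr0.a,thr0.b,thr1.a,thr1.b)
under TSO → 0/0/0/0; 0/0/0/2; 0/0/2/2; 0/2/0/0; 0/2/0/2; 0/2/2/2; 2/2/0/0; 2/2/0/2; 2/2/2/2
TSO∖claimed = {2/2/0/0}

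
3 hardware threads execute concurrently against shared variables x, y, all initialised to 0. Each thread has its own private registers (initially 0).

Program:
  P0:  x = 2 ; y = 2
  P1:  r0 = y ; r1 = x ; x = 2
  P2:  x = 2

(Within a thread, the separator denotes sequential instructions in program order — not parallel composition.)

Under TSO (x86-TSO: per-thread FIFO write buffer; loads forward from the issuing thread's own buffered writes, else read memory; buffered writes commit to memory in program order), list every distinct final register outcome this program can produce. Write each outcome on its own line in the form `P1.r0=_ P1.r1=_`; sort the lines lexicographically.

outcome vector order: (P1.r0,P1.r1)
|TSO outcomes| = 3

P1.r0=0 P1.r1=0
P1.r0=0 P1.r1=2
P1.r0=2 P1.r1=2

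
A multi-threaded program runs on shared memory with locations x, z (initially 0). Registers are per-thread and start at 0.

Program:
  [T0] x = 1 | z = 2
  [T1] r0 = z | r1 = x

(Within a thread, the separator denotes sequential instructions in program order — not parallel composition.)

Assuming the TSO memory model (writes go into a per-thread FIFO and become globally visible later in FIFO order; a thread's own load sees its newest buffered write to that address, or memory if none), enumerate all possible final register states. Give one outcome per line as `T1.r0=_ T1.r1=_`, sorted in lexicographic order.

outcome vector order: (T1.r0,T1.r1)
|TSO outcomes| = 3

T1.r0=0 T1.r1=0
T1.r0=0 T1.r1=1
T1.r0=2 T1.r1=1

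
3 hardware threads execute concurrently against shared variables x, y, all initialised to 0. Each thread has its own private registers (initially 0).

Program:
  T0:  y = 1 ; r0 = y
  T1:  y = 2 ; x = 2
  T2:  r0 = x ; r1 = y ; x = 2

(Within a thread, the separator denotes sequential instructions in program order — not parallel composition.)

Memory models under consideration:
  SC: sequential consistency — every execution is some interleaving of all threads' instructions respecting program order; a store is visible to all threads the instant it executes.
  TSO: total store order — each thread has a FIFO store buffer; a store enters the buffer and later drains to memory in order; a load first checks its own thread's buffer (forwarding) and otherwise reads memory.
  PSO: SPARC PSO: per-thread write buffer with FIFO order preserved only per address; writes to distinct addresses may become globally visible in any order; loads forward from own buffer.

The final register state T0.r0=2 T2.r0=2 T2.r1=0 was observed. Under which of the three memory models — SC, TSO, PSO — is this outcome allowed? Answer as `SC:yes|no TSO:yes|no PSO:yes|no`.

outcome vector order: (T0.r0,T2.r0,T2.r1)
SC (9): 1/0/0 1/0/1 1/0/2 1/2/1 1/2/2 2/0/0 2/0/1 2/0/2 2/2/2
TSO (9): 1/0/0 1/0/1 1/0/2 1/2/1 1/2/2 2/0/0 2/0/1 2/0/2 2/2/2
PSO (12): 1/0/0 1/0/1 1/0/2 1/2/0 1/2/1 1/2/2 2/0/0 2/0/1 2/0/2 2/2/0 2/2/1 2/2/2
target 2/2/0 ∈ {PSO}

SC:no TSO:no PSO:yes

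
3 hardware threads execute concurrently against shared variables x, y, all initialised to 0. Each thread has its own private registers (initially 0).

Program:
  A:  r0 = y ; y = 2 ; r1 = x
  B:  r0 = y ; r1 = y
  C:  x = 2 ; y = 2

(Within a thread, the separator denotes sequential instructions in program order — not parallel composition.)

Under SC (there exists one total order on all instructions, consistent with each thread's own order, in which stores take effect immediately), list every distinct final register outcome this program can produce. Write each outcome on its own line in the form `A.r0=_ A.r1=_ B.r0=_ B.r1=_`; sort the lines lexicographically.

A.r0=0 A.r1=0 B.r0=0 B.r1=0
A.r0=0 A.r1=0 B.r0=0 B.r1=2
A.r0=0 A.r1=0 B.r0=2 B.r1=2
A.r0=0 A.r1=2 B.r0=0 B.r1=0
A.r0=0 A.r1=2 B.r0=0 B.r1=2
A.r0=0 A.r1=2 B.r0=2 B.r1=2
A.r0=2 A.r1=2 B.r0=0 B.r1=0
A.r0=2 A.r1=2 B.r0=0 B.r1=2
A.r0=2 A.r1=2 B.r0=2 B.r1=2

outcome vector order: (A.r0,A.r1,B.r0,B.r1)
|SC outcomes| = 9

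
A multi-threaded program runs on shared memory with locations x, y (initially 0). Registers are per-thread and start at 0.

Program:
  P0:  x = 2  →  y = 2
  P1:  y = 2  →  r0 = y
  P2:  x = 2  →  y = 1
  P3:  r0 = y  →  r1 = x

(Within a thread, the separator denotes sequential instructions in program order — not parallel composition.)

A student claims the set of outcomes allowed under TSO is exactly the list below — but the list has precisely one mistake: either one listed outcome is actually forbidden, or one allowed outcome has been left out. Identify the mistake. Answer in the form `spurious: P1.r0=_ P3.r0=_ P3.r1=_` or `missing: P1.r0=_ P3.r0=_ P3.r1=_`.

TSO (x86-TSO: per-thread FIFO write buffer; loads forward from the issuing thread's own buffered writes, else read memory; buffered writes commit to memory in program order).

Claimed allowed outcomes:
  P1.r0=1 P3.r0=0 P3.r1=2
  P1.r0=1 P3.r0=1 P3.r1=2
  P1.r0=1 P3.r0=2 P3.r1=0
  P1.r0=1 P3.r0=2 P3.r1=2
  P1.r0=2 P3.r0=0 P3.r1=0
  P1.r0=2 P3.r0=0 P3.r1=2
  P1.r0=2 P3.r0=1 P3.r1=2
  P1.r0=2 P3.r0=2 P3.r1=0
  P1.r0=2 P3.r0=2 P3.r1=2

outcome vector order: (P1.r0,P3.r0,P3.r1)
TSO: 10 outcomes — {(1,0,0) (1,0,2) (1,1,2) (1,2,0) (1,2,2) (2,0,0) (2,0,2) (2,1,2) (2,2,0) (2,2,2)}
TSO∖claimed = {(1,0,0)}

missing: P1.r0=1 P3.r0=0 P3.r1=0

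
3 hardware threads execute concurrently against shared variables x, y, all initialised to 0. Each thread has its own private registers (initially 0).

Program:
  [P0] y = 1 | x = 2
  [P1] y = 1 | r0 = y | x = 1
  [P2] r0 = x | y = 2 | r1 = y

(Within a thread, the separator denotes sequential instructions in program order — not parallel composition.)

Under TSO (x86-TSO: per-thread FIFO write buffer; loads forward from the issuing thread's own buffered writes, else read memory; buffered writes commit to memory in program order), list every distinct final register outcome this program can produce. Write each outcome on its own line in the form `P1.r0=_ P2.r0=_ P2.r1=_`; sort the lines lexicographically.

P1.r0=1 P2.r0=0 P2.r1=1
P1.r0=1 P2.r0=0 P2.r1=2
P1.r0=1 P2.r0=1 P2.r1=1
P1.r0=1 P2.r0=1 P2.r1=2
P1.r0=1 P2.r0=2 P2.r1=1
P1.r0=1 P2.r0=2 P2.r1=2
P1.r0=2 P2.r0=0 P2.r1=1
P1.r0=2 P2.r0=0 P2.r1=2
P1.r0=2 P2.r0=2 P2.r1=2

outcome vector order: (P1.r0,P2.r0,P2.r1)
|TSO outcomes| = 9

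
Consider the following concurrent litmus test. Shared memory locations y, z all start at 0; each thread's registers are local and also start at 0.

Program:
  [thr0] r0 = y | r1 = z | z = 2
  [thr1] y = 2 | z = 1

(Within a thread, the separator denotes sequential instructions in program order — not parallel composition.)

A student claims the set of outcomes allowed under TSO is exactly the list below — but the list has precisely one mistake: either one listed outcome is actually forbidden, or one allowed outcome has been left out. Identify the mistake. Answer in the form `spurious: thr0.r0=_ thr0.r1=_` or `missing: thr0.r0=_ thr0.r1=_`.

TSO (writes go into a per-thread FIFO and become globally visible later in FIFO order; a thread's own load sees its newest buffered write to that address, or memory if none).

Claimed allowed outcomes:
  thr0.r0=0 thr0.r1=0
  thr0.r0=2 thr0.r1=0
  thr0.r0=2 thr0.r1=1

missing: thr0.r0=0 thr0.r1=1

outcome vector order: (thr0.r0,thr0.r1)
[TSO] allowed = {(0,0), (0,1), (2,0), (2,1)}
TSO∖claimed = {(0,1)}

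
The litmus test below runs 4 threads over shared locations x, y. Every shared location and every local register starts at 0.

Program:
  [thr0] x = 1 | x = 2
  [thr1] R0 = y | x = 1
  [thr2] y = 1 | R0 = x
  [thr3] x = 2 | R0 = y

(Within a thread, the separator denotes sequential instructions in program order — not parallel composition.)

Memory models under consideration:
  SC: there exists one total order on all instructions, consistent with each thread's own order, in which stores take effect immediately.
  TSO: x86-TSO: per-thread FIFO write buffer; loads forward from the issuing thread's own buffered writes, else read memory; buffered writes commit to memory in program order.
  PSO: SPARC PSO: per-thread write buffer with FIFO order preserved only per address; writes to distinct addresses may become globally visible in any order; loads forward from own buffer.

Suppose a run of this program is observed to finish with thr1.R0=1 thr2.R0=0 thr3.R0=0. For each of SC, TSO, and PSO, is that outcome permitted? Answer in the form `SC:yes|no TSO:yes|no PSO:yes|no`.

SC:no TSO:yes PSO:yes

outcome vector order: (thr1.R0,thr2.R0,thr3.R0)
under SC → <0 0 1>, <0 1 0>, <0 1 1>, <0 2 0>, <0 2 1>, <1 0 1>, <1 1 0>, <1 1 1>, <1 2 0>, <1 2 1>
under TSO → <0 0 0>, <0 0 1>, <0 1 0>, <0 1 1>, <0 2 0>, <0 2 1>, <1 0 0>, <1 0 1>, <1 1 0>, <1 1 1>, <1 2 0>, <1 2 1>
under PSO → <0 0 0>, <0 0 1>, <0 1 0>, <0 1 1>, <0 2 0>, <0 2 1>, <1 0 0>, <1 0 1>, <1 1 0>, <1 1 1>, <1 2 0>, <1 2 1>
target <1 0 0> ∈ {TSO,PSO}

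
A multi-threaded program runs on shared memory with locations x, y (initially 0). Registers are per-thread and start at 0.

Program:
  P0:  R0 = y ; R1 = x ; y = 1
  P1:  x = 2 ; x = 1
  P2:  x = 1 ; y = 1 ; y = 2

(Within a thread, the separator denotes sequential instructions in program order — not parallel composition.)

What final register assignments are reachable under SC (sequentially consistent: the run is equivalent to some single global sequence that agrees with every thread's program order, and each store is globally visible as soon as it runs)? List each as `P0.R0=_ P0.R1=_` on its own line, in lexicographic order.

P0.R0=0 P0.R1=0
P0.R0=0 P0.R1=1
P0.R0=0 P0.R1=2
P0.R0=1 P0.R1=1
P0.R0=1 P0.R1=2
P0.R0=2 P0.R1=1
P0.R0=2 P0.R1=2

outcome vector order: (P0.R0,P0.R1)
|SC outcomes| = 7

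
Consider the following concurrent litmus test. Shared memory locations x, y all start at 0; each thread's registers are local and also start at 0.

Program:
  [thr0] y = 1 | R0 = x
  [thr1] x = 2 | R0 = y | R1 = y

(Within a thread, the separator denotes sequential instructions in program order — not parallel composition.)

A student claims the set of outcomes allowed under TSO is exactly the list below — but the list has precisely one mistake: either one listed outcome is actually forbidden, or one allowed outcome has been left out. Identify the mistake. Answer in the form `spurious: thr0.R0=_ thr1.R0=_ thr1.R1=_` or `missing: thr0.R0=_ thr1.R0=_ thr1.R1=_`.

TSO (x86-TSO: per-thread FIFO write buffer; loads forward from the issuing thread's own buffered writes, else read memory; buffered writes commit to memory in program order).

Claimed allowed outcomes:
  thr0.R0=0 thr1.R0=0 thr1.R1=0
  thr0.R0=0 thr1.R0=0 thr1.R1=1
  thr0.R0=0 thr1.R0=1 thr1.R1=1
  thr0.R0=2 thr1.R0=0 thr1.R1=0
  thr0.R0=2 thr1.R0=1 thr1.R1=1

missing: thr0.R0=2 thr1.R0=0 thr1.R1=1

outcome vector order: (thr0.R0,thr1.R0,thr1.R1)
[TSO] allowed = {<0 0 0>; <0 0 1>; <0 1 1>; <2 0 0>; <2 0 1>; <2 1 1>}
TSO∖claimed = {<2 0 1>}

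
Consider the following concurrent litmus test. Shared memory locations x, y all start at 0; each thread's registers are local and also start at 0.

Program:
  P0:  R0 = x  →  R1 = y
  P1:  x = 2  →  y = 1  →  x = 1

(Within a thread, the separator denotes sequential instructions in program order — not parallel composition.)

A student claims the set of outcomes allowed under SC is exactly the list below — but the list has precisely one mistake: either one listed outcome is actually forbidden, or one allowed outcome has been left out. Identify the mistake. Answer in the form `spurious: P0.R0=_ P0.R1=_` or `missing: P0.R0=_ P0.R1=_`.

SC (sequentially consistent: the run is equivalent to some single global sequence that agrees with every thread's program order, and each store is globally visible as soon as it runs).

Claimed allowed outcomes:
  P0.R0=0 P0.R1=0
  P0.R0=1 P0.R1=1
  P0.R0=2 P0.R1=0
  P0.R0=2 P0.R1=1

missing: P0.R0=0 P0.R1=1

outcome vector order: (P0.R0,P0.R1)
SC (5): <0 0>, <0 1>, <1 1>, <2 0>, <2 1>
SC∖claimed = {<0 1>}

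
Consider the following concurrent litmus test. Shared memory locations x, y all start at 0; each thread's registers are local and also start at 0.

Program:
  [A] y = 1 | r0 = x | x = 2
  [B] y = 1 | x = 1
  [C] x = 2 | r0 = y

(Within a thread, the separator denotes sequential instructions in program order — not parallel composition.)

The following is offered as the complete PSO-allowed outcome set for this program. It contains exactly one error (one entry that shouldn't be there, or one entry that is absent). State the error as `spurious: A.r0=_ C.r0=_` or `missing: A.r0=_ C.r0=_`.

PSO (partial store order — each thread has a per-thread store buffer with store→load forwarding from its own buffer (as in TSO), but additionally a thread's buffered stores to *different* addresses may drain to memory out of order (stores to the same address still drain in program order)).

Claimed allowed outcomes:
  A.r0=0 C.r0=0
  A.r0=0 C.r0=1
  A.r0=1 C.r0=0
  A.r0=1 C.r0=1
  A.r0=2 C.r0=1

missing: A.r0=2 C.r0=0

outcome vector order: (A.r0,C.r0)
under PSO → 00; 01; 10; 11; 20; 21
PSO∖claimed = {20}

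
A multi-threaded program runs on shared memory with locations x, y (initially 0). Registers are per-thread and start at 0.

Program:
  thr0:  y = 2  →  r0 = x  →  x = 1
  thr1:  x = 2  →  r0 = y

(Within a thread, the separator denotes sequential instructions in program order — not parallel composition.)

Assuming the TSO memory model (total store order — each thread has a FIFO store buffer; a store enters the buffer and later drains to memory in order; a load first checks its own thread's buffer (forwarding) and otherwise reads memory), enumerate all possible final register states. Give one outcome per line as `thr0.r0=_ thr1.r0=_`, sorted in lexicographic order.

outcome vector order: (thr0.r0,thr1.r0)
|TSO outcomes| = 4

thr0.r0=0 thr1.r0=0
thr0.r0=0 thr1.r0=2
thr0.r0=2 thr1.r0=0
thr0.r0=2 thr1.r0=2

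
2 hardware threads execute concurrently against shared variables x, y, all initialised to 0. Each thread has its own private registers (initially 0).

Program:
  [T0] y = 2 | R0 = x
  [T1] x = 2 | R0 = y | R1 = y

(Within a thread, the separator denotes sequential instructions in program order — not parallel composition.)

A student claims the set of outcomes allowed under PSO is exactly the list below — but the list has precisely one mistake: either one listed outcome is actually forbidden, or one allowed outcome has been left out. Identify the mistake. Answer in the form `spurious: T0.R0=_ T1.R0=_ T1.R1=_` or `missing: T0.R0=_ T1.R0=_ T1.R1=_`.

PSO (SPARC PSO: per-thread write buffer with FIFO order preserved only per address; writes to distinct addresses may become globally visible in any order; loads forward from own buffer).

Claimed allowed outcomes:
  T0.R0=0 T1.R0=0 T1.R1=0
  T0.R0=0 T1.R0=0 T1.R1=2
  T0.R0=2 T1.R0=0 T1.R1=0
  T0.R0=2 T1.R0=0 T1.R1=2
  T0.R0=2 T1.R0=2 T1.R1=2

missing: T0.R0=0 T1.R0=2 T1.R1=2

outcome vector order: (T0.R0,T1.R0,T1.R1)
PSO: 6 outcomes — {(0,0,0); (0,0,2); (0,2,2); (2,0,0); (2,0,2); (2,2,2)}
PSO∖claimed = {(0,2,2)}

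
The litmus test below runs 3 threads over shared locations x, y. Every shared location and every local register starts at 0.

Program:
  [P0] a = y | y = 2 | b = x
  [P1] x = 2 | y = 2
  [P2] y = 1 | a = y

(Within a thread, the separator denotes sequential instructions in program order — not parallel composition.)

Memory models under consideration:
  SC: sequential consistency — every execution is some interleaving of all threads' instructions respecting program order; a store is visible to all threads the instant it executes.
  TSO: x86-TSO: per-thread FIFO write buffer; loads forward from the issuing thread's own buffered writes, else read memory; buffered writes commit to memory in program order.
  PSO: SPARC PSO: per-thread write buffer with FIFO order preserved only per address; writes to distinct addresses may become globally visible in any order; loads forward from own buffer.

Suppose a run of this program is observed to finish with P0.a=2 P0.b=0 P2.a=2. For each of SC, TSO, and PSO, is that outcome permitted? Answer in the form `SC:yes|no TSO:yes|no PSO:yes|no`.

outcome vector order: (P0.a,P0.b,P2.a)
SC (10): <0 0 1>, <0 0 2>, <0 2 1>, <0 2 2>, <1 0 1>, <1 0 2>, <1 2 1>, <1 2 2>, <2 2 1>, <2 2 2>
TSO (10): <0 0 1>, <0 0 2>, <0 2 1>, <0 2 2>, <1 0 1>, <1 0 2>, <1 2 1>, <1 2 2>, <2 2 1>, <2 2 2>
PSO (12): <0 0 1>, <0 0 2>, <0 2 1>, <0 2 2>, <1 0 1>, <1 0 2>, <1 2 1>, <1 2 2>, <2 0 1>, <2 0 2>, <2 2 1>, <2 2 2>
target <2 0 2> ∈ {PSO}

SC:no TSO:no PSO:yes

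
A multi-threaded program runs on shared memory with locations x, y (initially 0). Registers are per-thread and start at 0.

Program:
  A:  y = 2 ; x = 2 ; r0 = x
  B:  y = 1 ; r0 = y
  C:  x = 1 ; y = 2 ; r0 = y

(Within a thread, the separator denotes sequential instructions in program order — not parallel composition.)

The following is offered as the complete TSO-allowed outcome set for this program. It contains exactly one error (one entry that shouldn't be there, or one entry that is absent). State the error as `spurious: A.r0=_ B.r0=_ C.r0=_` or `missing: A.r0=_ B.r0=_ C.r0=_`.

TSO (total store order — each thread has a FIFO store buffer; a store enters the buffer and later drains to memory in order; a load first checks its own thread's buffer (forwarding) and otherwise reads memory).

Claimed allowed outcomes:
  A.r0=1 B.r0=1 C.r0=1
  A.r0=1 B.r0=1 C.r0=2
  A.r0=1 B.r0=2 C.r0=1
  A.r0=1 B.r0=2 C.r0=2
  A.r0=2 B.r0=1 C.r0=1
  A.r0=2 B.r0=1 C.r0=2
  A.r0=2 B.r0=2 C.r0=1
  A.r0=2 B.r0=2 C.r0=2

spurious: A.r0=1 B.r0=2 C.r0=1

outcome vector order: (A.r0,B.r0,C.r0)
[TSO] allowed = {(1,1,1), (1,1,2), (1,2,2), (2,1,1), (2,1,2), (2,2,1), (2,2,2)}
claimed∖TSO = {(1,2,1)}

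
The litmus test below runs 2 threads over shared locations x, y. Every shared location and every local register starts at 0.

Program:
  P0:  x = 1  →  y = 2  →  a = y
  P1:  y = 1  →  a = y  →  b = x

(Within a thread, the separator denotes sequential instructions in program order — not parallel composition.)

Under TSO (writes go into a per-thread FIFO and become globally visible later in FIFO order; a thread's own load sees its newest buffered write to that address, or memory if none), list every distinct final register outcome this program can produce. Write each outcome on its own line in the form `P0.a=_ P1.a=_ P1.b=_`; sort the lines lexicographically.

P0.a=1 P1.a=1 P1.b=0
P0.a=1 P1.a=1 P1.b=1
P0.a=2 P1.a=1 P1.b=0
P0.a=2 P1.a=1 P1.b=1
P0.a=2 P1.a=2 P1.b=1

outcome vector order: (P0.a,P1.a,P1.b)
|TSO outcomes| = 5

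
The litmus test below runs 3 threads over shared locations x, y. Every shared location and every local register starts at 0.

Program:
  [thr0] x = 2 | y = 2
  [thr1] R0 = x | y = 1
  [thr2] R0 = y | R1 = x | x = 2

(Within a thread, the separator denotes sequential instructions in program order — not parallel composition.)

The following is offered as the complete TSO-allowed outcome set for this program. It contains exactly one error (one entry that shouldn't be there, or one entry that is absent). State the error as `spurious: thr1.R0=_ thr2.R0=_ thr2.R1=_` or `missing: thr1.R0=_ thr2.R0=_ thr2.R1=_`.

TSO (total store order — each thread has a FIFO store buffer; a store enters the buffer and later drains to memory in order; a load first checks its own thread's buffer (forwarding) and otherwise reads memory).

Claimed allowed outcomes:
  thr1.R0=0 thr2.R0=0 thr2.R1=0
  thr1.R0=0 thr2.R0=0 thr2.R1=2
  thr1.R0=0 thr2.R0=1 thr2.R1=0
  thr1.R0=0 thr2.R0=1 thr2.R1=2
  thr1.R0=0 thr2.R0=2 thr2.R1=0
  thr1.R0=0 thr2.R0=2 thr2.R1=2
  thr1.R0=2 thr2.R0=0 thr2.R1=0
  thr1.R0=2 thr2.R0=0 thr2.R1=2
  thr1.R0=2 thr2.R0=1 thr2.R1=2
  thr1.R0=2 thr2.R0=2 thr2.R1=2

spurious: thr1.R0=0 thr2.R0=2 thr2.R1=0

outcome vector order: (thr1.R0,thr2.R0,thr2.R1)
under TSO → 000; 002; 010; 012; 022; 200; 202; 212; 222
claimed∖TSO = {020}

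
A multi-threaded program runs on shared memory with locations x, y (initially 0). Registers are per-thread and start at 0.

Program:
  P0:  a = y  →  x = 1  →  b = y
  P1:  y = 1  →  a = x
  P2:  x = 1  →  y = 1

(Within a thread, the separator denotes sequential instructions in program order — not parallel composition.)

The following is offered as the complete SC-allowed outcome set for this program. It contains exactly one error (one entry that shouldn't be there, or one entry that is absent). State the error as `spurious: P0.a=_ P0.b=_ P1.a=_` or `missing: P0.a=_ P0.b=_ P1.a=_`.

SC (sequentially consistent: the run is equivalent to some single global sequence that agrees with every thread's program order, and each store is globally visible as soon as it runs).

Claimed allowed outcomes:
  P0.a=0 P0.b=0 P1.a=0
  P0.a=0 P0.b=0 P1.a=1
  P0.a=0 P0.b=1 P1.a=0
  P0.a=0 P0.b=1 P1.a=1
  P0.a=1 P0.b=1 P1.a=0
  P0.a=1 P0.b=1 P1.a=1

spurious: P0.a=0 P0.b=0 P1.a=0

outcome vector order: (P0.a,P0.b,P1.a)
SC: 5 outcomes — {<0 0 1>; <0 1 0>; <0 1 1>; <1 1 0>; <1 1 1>}
claimed∖SC = {<0 0 0>}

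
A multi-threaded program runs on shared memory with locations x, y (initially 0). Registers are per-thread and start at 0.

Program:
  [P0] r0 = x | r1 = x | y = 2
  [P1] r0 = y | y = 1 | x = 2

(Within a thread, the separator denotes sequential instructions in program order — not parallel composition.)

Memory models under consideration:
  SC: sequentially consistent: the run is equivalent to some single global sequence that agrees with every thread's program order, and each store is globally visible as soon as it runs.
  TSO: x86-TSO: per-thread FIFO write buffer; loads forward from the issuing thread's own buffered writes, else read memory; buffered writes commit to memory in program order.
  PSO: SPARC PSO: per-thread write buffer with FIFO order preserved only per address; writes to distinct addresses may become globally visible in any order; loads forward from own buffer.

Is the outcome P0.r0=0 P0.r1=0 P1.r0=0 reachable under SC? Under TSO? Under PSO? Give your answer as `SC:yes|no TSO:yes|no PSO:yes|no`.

SC:yes TSO:yes PSO:yes

outcome vector order: (P0.r0,P0.r1,P1.r0)
SC (4): <0 0 0> <0 0 2> <0 2 0> <2 2 0>
TSO (4): <0 0 0> <0 0 2> <0 2 0> <2 2 0>
PSO (4): <0 0 0> <0 0 2> <0 2 0> <2 2 0>
target <0 0 0> ∈ {SC,TSO,PSO}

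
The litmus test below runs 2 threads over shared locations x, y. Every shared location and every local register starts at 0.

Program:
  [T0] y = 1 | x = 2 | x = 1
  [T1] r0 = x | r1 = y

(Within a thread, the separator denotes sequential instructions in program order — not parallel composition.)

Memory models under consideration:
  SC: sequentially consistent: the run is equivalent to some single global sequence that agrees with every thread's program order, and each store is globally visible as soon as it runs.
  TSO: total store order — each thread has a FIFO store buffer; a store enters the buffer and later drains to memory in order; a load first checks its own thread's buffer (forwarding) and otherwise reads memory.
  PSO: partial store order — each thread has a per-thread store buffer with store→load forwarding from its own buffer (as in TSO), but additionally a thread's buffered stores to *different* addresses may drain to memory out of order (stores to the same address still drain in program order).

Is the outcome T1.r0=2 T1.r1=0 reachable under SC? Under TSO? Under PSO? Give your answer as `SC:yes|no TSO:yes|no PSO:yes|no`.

outcome vector order: (T1.r0,T1.r1)
SC: 4 outcomes — {0/0 0/1 1/1 2/1}
TSO: 4 outcomes — {0/0 0/1 1/1 2/1}
PSO: 6 outcomes — {0/0 0/1 1/0 1/1 2/0 2/1}
target 2/0 ∈ {PSO}

SC:no TSO:no PSO:yes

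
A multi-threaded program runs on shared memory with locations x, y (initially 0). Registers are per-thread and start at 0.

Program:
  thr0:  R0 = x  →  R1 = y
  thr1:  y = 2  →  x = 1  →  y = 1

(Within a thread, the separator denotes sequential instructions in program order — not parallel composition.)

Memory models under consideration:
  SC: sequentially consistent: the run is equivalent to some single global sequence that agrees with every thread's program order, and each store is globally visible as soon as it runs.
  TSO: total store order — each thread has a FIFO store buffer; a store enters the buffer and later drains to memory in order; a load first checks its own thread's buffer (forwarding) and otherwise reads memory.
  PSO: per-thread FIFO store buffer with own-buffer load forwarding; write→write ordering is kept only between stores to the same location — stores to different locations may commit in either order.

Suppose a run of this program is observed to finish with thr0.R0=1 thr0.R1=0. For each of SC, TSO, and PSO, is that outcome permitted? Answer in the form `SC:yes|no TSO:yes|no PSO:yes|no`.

SC:no TSO:no PSO:yes

outcome vector order: (thr0.R0,thr0.R1)
under SC → <0 0> <0 1> <0 2> <1 1> <1 2>
under TSO → <0 0> <0 1> <0 2> <1 1> <1 2>
under PSO → <0 0> <0 1> <0 2> <1 0> <1 1> <1 2>
target <1 0> ∈ {PSO}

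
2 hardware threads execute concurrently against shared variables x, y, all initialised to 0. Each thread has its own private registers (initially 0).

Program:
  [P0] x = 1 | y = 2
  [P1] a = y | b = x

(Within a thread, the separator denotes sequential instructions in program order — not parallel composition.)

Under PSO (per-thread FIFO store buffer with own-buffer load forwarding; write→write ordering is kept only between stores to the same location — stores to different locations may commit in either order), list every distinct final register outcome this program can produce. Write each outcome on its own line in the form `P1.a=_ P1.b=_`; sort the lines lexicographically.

P1.a=0 P1.b=0
P1.a=0 P1.b=1
P1.a=2 P1.b=0
P1.a=2 P1.b=1

outcome vector order: (P1.a,P1.b)
|PSO outcomes| = 4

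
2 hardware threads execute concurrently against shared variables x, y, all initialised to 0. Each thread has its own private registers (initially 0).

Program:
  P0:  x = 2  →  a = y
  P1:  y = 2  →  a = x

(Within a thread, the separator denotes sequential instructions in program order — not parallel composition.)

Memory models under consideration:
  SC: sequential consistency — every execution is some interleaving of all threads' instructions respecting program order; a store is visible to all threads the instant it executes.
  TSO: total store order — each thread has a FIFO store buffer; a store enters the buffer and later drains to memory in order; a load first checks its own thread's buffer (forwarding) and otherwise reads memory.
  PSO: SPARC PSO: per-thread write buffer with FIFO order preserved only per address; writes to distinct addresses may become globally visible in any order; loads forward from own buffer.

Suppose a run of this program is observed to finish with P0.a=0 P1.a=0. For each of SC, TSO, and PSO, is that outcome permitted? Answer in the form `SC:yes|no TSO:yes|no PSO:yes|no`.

SC:no TSO:yes PSO:yes

outcome vector order: (P0.a,P1.a)
SC: 3 outcomes — {(0,2), (2,0), (2,2)}
TSO: 4 outcomes — {(0,0), (0,2), (2,0), (2,2)}
PSO: 4 outcomes — {(0,0), (0,2), (2,0), (2,2)}
target (0,0) ∈ {TSO,PSO}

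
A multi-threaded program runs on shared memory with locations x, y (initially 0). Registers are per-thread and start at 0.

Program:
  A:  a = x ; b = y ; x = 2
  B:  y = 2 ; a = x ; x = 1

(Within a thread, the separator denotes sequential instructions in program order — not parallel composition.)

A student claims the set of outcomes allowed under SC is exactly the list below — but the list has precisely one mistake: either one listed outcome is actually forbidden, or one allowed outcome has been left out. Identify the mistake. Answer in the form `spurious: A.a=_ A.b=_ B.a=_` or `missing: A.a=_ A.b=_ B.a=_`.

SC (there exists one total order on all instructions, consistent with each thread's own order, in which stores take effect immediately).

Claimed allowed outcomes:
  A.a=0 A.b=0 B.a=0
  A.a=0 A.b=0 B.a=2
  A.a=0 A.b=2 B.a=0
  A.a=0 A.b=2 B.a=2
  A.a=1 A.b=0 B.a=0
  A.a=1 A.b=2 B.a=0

outcome vector order: (A.a,A.b,B.a)
[SC] allowed = {(0,0,0), (0,0,2), (0,2,0), (0,2,2), (1,2,0)}
claimed∖SC = {(1,0,0)}

spurious: A.a=1 A.b=0 B.a=0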